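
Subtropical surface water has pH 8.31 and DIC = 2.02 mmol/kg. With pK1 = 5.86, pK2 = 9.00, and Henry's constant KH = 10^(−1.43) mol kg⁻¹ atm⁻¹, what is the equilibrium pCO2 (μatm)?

α₀ = 1 / (1 + K1/[H⁺] + K1K2/[H⁺]²) = 1 / (1 + 10^+2.45 + 10^+1.76)
   = 1 / (1 + 281.84 + 57.544) = 1/340.38 = 0.002938
[CO2*] = α₀ × DIC = 0.002938 × 2.02 = 0.005935 mmol/kg = 5.935 μmol/kg
pCO2 = [CO2*]/KH = 5.935×10^-6 / 3.715×10^-2 = 160 μatm

pCO2 = 160 μatm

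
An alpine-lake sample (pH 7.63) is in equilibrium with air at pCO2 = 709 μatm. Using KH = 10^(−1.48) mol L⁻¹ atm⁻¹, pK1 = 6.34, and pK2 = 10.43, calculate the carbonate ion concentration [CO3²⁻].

[CO2*] = KH · pCO2 = 10^(−1.48) × 709×10^-6 = 2.348×10^-5 mol/L
α₀ = 1/(1 + K1/[H⁺] + K1K2/[H⁺]²) = 1/(1 + 10^+1.29 + 10^-1.51) = 0.04871
DIC = [CO2*]/α₀ = 2.348×10^-5 / 0.04871 = 0.4820 mmol/L
[CO3²⁻] = α₂·DIC; α₂ = 0.001505, so [CO3²⁻] = 0.001505 × 0.4820 = 0.000726 mmol/L = 0.726 μmol/L

[CO3²⁻] = 0.726 μmol/L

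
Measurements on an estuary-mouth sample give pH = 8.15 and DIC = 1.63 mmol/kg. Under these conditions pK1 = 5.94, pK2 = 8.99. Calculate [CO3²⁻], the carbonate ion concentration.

[CO3²⁻] = 0.205 mmol/kg

α₂ = 1 / (1 + [H⁺]/K2 + [H⁺]²/(K1K2)) = 1 / (1 + 10^+0.84 + 10^-1.37)
   = 1 / (1 + 6.9183 + 0.042658) = 1/7.9610 = 0.1256
[CO3²⁻] = α₂ × DIC = 0.1256 × 1.63 = 0.205 mmol/kg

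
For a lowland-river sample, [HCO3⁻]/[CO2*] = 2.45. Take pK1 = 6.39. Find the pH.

From K1 = [H⁺][HCO3⁻]/[CO2*]:  pH = pK1 + log₁₀([HCO3⁻]/[CO2*])
log₁₀(2.45) = +0.389
pH = 6.39 + (+0.389) = 6.78

pH = 6.78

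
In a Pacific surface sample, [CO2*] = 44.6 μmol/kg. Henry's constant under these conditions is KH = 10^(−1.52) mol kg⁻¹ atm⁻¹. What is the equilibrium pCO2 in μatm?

KH = 10^(−1.52) = 3.020×10^-2 mol kg⁻¹ atm⁻¹
pCO2 = [CO2*]/KH = 44.6×10^-6 / 3.020×10^-2 = 1.48×10^-3 atm = 1480 μatm

pCO2 = 1480 μatm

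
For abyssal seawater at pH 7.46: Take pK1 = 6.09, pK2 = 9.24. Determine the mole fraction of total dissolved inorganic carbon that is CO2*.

α₀ = 0.0403

α₀ = 1 / (1 + K1/[H⁺] + K1K2/[H⁺]²) = 1 / (1 + 10^+1.37 + 10^-0.41)
   = 1 / (1 + 23.442 + 0.38905) = 1/24.831 = 0.04027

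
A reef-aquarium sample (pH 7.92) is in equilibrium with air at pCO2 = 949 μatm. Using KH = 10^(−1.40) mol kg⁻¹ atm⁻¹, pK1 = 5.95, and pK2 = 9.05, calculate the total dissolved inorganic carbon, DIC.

DIC = 3.83 mmol/kg

[CO2*] = KH · pCO2 = 10^(−1.40) × 949×10^-6 = 3.778×10^-5 mol/kg
α₀ = 1/(1 + K1/[H⁺] + K1K2/[H⁺]²) = 1/(1 + 10^+1.97 + 10^+0.84) = 0.009877
DIC = [CO2*]/α₀ = 3.778×10^-5 / 0.009877 = 3.83 mmol/kg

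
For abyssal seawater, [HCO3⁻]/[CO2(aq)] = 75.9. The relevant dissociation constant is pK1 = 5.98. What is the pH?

From K1 = [H⁺][HCO3⁻]/[CO2(aq)]:  pH = pK1 + log₁₀([HCO3⁻]/[CO2(aq)])
log₁₀(75.9) = +1.880
pH = 5.98 + (+1.880) = 7.86

pH = 7.86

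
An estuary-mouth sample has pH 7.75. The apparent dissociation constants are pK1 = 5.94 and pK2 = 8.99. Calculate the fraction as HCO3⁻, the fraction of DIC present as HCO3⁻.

α₁ = 0.932

α₁ = 1 / (1 + [H⁺]/K1 + K2/[H⁺]) = 1 / (1 + 10^-1.81 + 10^-1.24)
   = 1 / (1 + 0.015488 + 0.057544) = 1/1.0730 = 0.9319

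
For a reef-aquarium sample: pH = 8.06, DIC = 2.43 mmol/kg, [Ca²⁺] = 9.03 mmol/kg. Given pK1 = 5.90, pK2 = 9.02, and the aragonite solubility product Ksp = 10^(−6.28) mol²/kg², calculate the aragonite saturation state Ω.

α₂ = 1 / (1 + [H⁺]/K2 + [H⁺]²/(K1K2)) = 1 / (1 + 10^+0.96 + 10^-1.20)
   = 1 / (1 + 9.1201 + 0.063096) = 1/10.183 = 0.09820
[CO3²⁻] = α₂ × DIC = 0.09820 × 2.43 = 0.2386 mmol/kg
Ksp = 10^(−6.28) = 5.248×10^-7
Ω = [Ca²⁺][CO3²⁻]/Ksp = (9.03×10^-3)(2.386×10^-4) / 5.248×10^-7 = 4.11

Ω = 4.11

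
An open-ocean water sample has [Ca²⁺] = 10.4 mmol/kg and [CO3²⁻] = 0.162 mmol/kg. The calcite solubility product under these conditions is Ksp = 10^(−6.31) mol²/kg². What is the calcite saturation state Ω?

Ksp = 10^(−6.31) = 4.898×10^-7
Ω = [Ca²⁺][CO3²⁻]/Ksp = (10.4×10^-3)(0.162×10^-3) / 4.898×10^-7 = 3.44

Ω = 3.44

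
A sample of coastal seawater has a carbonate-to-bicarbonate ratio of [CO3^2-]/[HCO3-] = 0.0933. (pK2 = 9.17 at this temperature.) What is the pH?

From K2 = [H⁺][CO3^2-]/[HCO3-]:  pH = pK2 + log₁₀([CO3^2-]/[HCO3-])
log₁₀(0.0933) = -1.030
pH = 9.17 + (-1.030) = 8.14

pH = 8.14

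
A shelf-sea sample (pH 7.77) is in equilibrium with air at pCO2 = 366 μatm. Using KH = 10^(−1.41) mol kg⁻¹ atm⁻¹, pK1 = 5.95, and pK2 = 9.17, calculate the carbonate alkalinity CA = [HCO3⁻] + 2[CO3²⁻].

[CO2*] = KH · pCO2 = 10^(−1.41) × 366×10^-6 = 1.424×10^-5 mol/kg
α₀ = 1/(1 + K1/[H⁺] + K1K2/[H⁺]²) = 1/(1 + 10^+1.82 + 10^+0.42) = 0.01435
DIC = [CO2*]/α₀ = 1.424×10^-5 / 0.01435 = 0.9925 mmol/kg
CA = (α₁ + 2α₂)·DIC = (0.9479 + 2×0.03774) × 0.9925 = 1.02 mmol/kg

CA = 1.02 mmol/kg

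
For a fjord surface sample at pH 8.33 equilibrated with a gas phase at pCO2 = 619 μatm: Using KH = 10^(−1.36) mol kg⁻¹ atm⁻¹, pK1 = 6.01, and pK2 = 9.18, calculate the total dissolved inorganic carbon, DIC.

DIC = 6.47 mmol/kg

[CO2*] = KH · pCO2 = 10^(−1.36) × 619×10^-6 = 2.702×10^-5 mol/kg
α₀ = 1/(1 + K1/[H⁺] + K1K2/[H⁺]²) = 1/(1 + 10^+2.32 + 10^+1.47) = 0.004176
DIC = [CO2*]/α₀ = 2.702×10^-5 / 0.004176 = 6.47 mmol/kg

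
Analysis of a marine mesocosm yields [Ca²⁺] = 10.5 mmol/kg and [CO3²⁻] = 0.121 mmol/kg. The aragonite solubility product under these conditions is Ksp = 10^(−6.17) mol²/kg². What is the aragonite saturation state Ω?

Ω = 1.88

Ksp = 10^(−6.17) = 6.761×10^-7
Ω = [Ca²⁺][CO3²⁻]/Ksp = (10.5×10^-3)(0.121×10^-3) / 6.761×10^-7 = 1.88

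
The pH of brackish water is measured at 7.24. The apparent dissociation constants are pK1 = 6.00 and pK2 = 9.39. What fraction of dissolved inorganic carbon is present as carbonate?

α₂ = 0.00665

α₂ = 1 / (1 + [H⁺]/K2 + [H⁺]²/(K1K2)) = 1 / (1 + 10^+2.15 + 10^+0.91)
   = 1 / (1 + 141.25 + 8.1283) = 1/150.38 = 0.006650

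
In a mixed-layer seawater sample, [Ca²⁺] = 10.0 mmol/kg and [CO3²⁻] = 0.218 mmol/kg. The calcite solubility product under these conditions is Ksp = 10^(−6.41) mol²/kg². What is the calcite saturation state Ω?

Ksp = 10^(−6.41) = 3.890×10^-7
Ω = [Ca²⁺][CO3²⁻]/Ksp = (10.0×10^-3)(0.218×10^-3) / 3.890×10^-7 = 5.60

Ω = 5.60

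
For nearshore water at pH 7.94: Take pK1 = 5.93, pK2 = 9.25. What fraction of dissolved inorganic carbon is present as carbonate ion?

α₂ = 1 / (1 + [H⁺]/K2 + [H⁺]²/(K1K2)) = 1 / (1 + 10^+1.31 + 10^-0.70)
   = 1 / (1 + 20.417 + 0.19953) = 1/21.617 = 0.04626

α₂ = 0.0463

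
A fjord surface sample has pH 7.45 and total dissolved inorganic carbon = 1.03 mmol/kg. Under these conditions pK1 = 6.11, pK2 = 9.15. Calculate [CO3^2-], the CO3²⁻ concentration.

[CO3²⁻] = 19.3 μmol/kg

α₂ = 1 / (1 + [H⁺]/K2 + [H⁺]²/(K1K2)) = 1 / (1 + 10^+1.70 + 10^+0.36)
   = 1 / (1 + 50.119 + 2.2909) = 1/53.410 = 0.01872
[CO3²⁻] = α₂ × DIC = 0.01872 × 1.03 = 0.0193 mmol/kg = 19.3 μmol/kg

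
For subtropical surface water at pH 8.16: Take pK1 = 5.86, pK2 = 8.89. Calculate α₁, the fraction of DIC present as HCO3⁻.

α₁ = 0.839

α₁ = 1 / (1 + [H⁺]/K1 + K2/[H⁺]) = 1 / (1 + 10^-2.30 + 10^-0.73)
   = 1 / (1 + 0.0050119 + 0.18621) = 1/1.1912 = 0.8395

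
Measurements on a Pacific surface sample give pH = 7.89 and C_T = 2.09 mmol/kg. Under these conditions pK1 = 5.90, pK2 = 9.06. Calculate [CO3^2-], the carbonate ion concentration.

[CO3²⁻] = 0.131 mmol/kg

α₂ = 1 / (1 + [H⁺]/K2 + [H⁺]²/(K1K2)) = 1 / (1 + 10^+1.17 + 10^-0.82)
   = 1 / (1 + 14.791 + 0.15136) = 1/15.942 = 0.06273
[CO3²⁻] = α₂ × DIC = 0.06273 × 2.09 = 0.131 mmol/kg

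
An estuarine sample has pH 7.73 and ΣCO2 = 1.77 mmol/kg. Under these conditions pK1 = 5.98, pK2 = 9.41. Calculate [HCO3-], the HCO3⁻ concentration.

α₁ = 1 / (1 + [H⁺]/K1 + K2/[H⁺]) = 1 / (1 + 10^-1.75 + 10^-1.68)
   = 1 / (1 + 0.017783 + 0.020893) = 1/1.0387 = 0.9628
[HCO3⁻] = α₁ × DIC = 0.9628 × 1.77 = 1.70 mmol/kg

[HCO3⁻] = 1.70 mmol/kg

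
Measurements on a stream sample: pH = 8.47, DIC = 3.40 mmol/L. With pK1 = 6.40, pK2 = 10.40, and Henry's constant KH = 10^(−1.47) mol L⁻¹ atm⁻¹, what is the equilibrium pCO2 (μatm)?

pCO2 = 837 μatm

α₀ = 1 / (1 + K1/[H⁺] + K1K2/[H⁺]²) = 1 / (1 + 10^+2.07 + 10^+0.14)
   = 1 / (1 + 117.49 + 1.3804) = 1/119.87 = 0.008342
[CO2*] = α₀ × DIC = 0.008342 × 3.40 = 0.02836 mmol/L
pCO2 = [CO2*]/KH = 2.836×10^-5 / 3.388×10^-2 = 837 μatm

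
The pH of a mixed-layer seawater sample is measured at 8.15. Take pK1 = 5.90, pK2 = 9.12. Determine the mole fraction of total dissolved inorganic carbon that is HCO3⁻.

α₁ = 0.899

α₁ = 1 / (1 + [H⁺]/K1 + K2/[H⁺]) = 1 / (1 + 10^-2.25 + 10^-0.97)
   = 1 / (1 + 0.0056234 + 0.10715) = 1/1.1128 = 0.8987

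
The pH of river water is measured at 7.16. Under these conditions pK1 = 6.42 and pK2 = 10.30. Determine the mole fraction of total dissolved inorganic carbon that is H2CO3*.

α₀ = 1 / (1 + K1/[H⁺] + K1K2/[H⁺]²) = 1 / (1 + 10^+0.74 + 10^-2.40)
   = 1 / (1 + 5.4954 + 0.0039811) = 1/6.4994 = 0.1539

α₀ = 0.154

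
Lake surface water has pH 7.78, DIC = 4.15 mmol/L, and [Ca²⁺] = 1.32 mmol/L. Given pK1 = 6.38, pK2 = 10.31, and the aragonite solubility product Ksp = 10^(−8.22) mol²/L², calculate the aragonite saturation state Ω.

Ω = 2.57

α₂ = 1 / (1 + [H⁺]/K2 + [H⁺]²/(K1K2)) = 1 / (1 + 10^+2.53 + 10^+1.13)
   = 1 / (1 + 338.84 + 13.490) = 1/353.33 = 0.002830
[CO3²⁻] = α₂ × DIC = 0.002830 × 4.15 = 0.01175 mmol/L = 11.75 μmol/L
Ksp = 10^(−8.22) = 6.026×10^-9
Ω = [Ca²⁺][CO3²⁻]/Ksp = (1.32×10^-3)(1.175×10^-5) / 6.026×10^-9 = 2.57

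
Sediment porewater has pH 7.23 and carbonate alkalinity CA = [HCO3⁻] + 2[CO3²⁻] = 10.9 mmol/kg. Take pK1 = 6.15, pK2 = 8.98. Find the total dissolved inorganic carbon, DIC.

CA = [HCO3⁻] + 2[CO3²⁻] = (α₁ + 2α₂)·DIC
At pH 7.23: [H⁺]/K1 = 10^-1.08 = 0.083176, K2/[H⁺] = 10^-1.75 = 0.017783
α₁ = 1/(1 + 0.083176 + 0.017783) = 1/1.1010 = 0.9083; α₂ = α₁·K2/[H⁺] = 0.01615
α₁ + 2α₂ = 0.9406
DIC = CA / (α₁ + 2α₂) = 10.9 / 0.9406 = 11.6 mmol/kg

DIC = 11.6 mmol/kg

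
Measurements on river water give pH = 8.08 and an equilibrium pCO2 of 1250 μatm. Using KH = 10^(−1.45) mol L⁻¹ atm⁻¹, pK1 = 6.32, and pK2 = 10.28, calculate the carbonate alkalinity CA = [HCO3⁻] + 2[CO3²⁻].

[CO2*] = KH · pCO2 = 10^(−1.45) × 1250×10^-6 = 4.435×10^-5 mol/L
α₀ = 1/(1 + K1/[H⁺] + K1K2/[H⁺]²) = 1/(1 + 10^+1.76 + 10^-0.44) = 0.01698
DIC = [CO2*]/α₀ = 4.435×10^-5 / 0.01698 = 2.613 mmol/L
CA = (α₁ + 2α₂)·DIC = (0.9769 + 2×0.006164) × 2.613 = 2.58 mmol/L

CA = 2.58 mmol/L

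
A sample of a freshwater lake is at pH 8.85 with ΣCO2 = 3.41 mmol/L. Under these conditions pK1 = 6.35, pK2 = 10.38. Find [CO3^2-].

[CO3²⁻] = 0.0975 mmol/L

α₂ = 1 / (1 + [H⁺]/K2 + [H⁺]²/(K1K2)) = 1 / (1 + 10^+1.53 + 10^-0.97)
   = 1 / (1 + 33.884 + 0.10715) = 1/34.992 = 0.02858
[CO3²⁻] = α₂ × DIC = 0.02858 × 3.41 = 0.0975 mmol/L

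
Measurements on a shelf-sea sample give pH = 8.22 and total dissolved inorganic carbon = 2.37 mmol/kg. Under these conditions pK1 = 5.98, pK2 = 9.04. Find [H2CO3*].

[CO2*] = 11.8 μmol/kg

α₀ = 1 / (1 + K1/[H⁺] + K1K2/[H⁺]²) = 1 / (1 + 10^+2.24 + 10^+1.42)
   = 1 / (1 + 173.78 + 26.303) = 1/201.08 = 0.004973
[CO2*] = α₀ × DIC = 0.004973 × 2.37 = 0.0118 mmol/kg = 11.8 μmol/kg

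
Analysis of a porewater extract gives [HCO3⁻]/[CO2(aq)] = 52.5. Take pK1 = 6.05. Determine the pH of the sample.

pH = 7.77

From K1 = [H⁺][HCO3⁻]/[CO2(aq)]:  pH = pK1 + log₁₀([HCO3⁻]/[CO2(aq)])
log₁₀(52.5) = +1.720
pH = 6.05 + (+1.720) = 7.77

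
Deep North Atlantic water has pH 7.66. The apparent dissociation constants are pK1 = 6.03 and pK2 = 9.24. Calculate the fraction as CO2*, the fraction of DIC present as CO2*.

α₀ = 0.0223

α₀ = 1 / (1 + K1/[H⁺] + K1K2/[H⁺]²) = 1 / (1 + 10^+1.63 + 10^+0.05)
   = 1 / (1 + 42.658 + 1.1220) = 1/44.780 = 0.02233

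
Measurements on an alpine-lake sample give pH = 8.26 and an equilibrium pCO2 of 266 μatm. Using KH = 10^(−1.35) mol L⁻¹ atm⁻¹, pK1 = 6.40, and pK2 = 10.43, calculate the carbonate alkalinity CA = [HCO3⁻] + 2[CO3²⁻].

CA = 0.872 mmol/L

[CO2*] = KH · pCO2 = 10^(−1.35) × 266×10^-6 = 1.188×10^-5 mol/L
α₀ = 1/(1 + K1/[H⁺] + K1K2/[H⁺]²) = 1/(1 + 10^+1.86 + 10^-0.31) = 0.01353
DIC = [CO2*]/α₀ = 1.188×10^-5 / 0.01353 = 0.8785 mmol/L
CA = (α₁ + 2α₂)·DIC = (0.9798 + 2×0.006625) × 0.8785 = 0.872 mmol/L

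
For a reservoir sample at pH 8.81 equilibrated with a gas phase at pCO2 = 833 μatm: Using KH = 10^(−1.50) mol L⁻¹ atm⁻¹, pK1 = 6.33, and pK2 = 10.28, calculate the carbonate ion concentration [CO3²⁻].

[CO3²⁻] = 0.270 mmol/L

[CO2*] = KH · pCO2 = 10^(−1.50) × 833×10^-6 = 2.634×10^-5 mol/L
α₀ = 1/(1 + K1/[H⁺] + K1K2/[H⁺]²) = 1/(1 + 10^+2.48 + 10^+1.01) = 0.003193
DIC = [CO2*]/α₀ = 2.634×10^-5 / 0.003193 = 8.251 mmol/L
[CO3²⁻] = α₂·DIC; α₂ = 0.03267, so [CO3²⁻] = 0.03267 × 8.251 = 0.270 mmol/L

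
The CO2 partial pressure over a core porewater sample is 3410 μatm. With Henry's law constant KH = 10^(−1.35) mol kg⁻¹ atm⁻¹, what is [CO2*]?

[CO2*] = 152 μmol/kg

KH = 10^(−1.35) = 4.467×10^-2 mol kg⁻¹ atm⁻¹
[CO2*] = KH · pCO2 = 4.467×10^-2 × 3410×10^-6 atm = 1.52×10^-4 mol/kg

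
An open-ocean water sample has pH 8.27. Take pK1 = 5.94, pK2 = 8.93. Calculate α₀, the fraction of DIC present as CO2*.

α₀ = 0.00382

α₀ = 1 / (1 + K1/[H⁺] + K1K2/[H⁺]²) = 1 / (1 + 10^+2.33 + 10^+1.67)
   = 1 / (1 + 213.80 + 46.774) = 1/261.57 = 0.003823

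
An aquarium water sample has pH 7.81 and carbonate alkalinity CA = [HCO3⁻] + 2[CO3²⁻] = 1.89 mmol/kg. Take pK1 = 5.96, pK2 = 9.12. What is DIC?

DIC = 1.83 mmol/kg

CA = [HCO3⁻] + 2[CO3²⁻] = (α₁ + 2α₂)·DIC
At pH 7.81: [H⁺]/K1 = 10^-1.85 = 0.014125, K2/[H⁺] = 10^-1.31 = 0.048978
α₁ = 1/(1 + 0.014125 + 0.048978) = 1/1.0631 = 0.9406; α₂ = α₁·K2/[H⁺] = 0.04607
α₁ + 2α₂ = 1.0328
DIC = CA / (α₁ + 2α₂) = 1.89 / 1.0328 = 1.83 mmol/kg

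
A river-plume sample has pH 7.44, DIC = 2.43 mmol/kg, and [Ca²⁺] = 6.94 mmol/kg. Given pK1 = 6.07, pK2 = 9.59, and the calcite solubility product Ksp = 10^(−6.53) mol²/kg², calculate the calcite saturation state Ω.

α₂ = 1 / (1 + [H⁺]/K2 + [H⁺]²/(K1K2)) = 1 / (1 + 10^+2.15 + 10^+0.78)
   = 1 / (1 + 141.25 + 6.0256) = 1/148.28 = 0.006744
[CO3²⁻] = α₂ × DIC = 0.006744 × 2.43 = 0.01639 mmol/kg = 16.39 μmol/kg
Ksp = 10^(−6.53) = 2.951×10^-7
Ω = [Ca²⁺][CO3²⁻]/Ksp = (6.94×10^-3)(1.639×10^-5) / 2.951×10^-7 = 0.385

Ω = 0.385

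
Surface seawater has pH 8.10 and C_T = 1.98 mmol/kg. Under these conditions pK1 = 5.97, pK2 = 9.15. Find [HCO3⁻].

[HCO3⁻] = 1.81 mmol/kg

α₁ = 1 / (1 + [H⁺]/K1 + K2/[H⁺]) = 1 / (1 + 10^-2.13 + 10^-1.05)
   = 1 / (1 + 0.0074131 + 0.089125) = 1/1.0965 = 0.9120
[HCO3⁻] = α₁ × DIC = 0.9120 × 1.98 = 1.81 mmol/kg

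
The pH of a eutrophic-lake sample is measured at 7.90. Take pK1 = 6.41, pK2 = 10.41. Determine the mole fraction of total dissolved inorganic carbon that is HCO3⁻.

α₁ = 0.966

α₁ = 1 / (1 + [H⁺]/K1 + K2/[H⁺]) = 1 / (1 + 10^-1.49 + 10^-2.51)
   = 1 / (1 + 0.032359 + 0.0030903) = 1/1.0354 = 0.9658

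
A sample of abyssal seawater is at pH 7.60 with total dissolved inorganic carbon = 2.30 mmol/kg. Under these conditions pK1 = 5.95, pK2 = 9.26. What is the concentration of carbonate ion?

α₂ = 1 / (1 + [H⁺]/K2 + [H⁺]²/(K1K2)) = 1 / (1 + 10^+1.66 + 10^+0.01)
   = 1 / (1 + 45.709 + 1.0233) = 1/47.732 = 0.02095
[CO3²⁻] = α₂ × DIC = 0.02095 × 2.30 = 0.0482 mmol/kg

[CO3²⁻] = 0.0482 mmol/kg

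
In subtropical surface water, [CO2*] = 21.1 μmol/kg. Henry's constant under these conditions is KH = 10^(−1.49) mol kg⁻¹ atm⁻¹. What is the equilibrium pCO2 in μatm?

KH = 10^(−1.49) = 3.236×10^-2 mol kg⁻¹ atm⁻¹
pCO2 = [CO2*]/KH = 21.1×10^-6 / 3.236×10^-2 = 6.52×10^-4 atm = 652 μatm

pCO2 = 652 μatm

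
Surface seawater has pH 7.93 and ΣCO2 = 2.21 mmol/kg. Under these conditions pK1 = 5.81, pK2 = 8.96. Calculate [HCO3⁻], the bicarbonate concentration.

α₁ = 1 / (1 + [H⁺]/K1 + K2/[H⁺]) = 1 / (1 + 10^-2.12 + 10^-1.03)
   = 1 / (1 + 0.0075858 + 0.093325) = 1/1.1009 = 0.9083
[HCO3⁻] = α₁ × DIC = 0.9083 × 2.21 = 2.01 mmol/kg

[HCO3⁻] = 2.01 mmol/kg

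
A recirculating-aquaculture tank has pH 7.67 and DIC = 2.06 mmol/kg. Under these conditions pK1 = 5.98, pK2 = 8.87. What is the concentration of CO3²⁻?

[CO3²⁻] = 0.120 mmol/kg

α₂ = 1 / (1 + [H⁺]/K2 + [H⁺]²/(K1K2)) = 1 / (1 + 10^+1.20 + 10^-0.49)
   = 1 / (1 + 15.849 + 0.32359) = 1/17.173 = 0.05823
[CO3²⁻] = α₂ × DIC = 0.05823 × 2.06 = 0.120 mmol/kg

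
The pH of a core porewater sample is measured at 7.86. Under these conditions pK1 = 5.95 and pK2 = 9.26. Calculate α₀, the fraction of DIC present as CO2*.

α₀ = 0.0117

α₀ = 1 / (1 + K1/[H⁺] + K1K2/[H⁺]²) = 1 / (1 + 10^+1.91 + 10^+0.51)
   = 1 / (1 + 81.283 + 3.2359) = 1/85.519 = 0.01169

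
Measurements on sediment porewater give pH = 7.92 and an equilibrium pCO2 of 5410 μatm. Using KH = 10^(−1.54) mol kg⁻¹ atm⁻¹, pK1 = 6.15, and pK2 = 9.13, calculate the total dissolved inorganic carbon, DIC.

DIC = 9.91 mmol/kg

[CO2*] = KH · pCO2 = 10^(−1.54) × 5410×10^-6 = 1.560×10^-4 mol/kg
α₀ = 1/(1 + K1/[H⁺] + K1K2/[H⁺]²) = 1/(1 + 10^+1.77 + 10^+0.56) = 0.01574
DIC = [CO2*]/α₀ = 1.560×10^-4 / 0.01574 = 9.91 mmol/kg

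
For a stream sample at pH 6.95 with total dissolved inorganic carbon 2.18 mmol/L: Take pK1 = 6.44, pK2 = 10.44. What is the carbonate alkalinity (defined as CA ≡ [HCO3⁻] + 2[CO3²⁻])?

CA = 1.67 mmol/L

CA = [HCO3⁻] + 2[CO3²⁻] = (α₁ + 2α₂)·DIC
At pH 6.95: [H⁺]/K1 = 10^-0.51 = 0.30903, K2/[H⁺] = 10^-3.49 = 0.00032359
α₁ = 1/(1 + 0.30903 + 0.00032359) = 1/1.3094 = 0.7637; α₂ = α₁·K2/[H⁺] = 0.0002471
α₁ + 2α₂ = 0.7642
CA = 0.7642 × 2.18 = 1.67 mmol/L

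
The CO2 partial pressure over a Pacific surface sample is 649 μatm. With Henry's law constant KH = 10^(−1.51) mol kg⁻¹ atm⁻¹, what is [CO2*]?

[CO2*] = 20.1 μmol/kg

KH = 10^(−1.51) = 3.090×10^-2 mol kg⁻¹ atm⁻¹
[CO2*] = KH · pCO2 = 3.090×10^-2 × 649×10^-6 atm = 2.01×10^-5 mol/kg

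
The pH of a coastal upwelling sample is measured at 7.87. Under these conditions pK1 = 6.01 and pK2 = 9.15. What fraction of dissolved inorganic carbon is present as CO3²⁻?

α₂ = 0.0492

α₂ = 1 / (1 + [H⁺]/K2 + [H⁺]²/(K1K2)) = 1 / (1 + 10^+1.28 + 10^-0.58)
   = 1 / (1 + 19.055 + 0.26303) = 1/20.318 = 0.04922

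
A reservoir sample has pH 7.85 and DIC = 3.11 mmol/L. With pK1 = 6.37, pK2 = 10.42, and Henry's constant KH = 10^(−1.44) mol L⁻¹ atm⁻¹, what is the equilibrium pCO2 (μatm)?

pCO2 = 2740 μatm

α₀ = 1 / (1 + K1/[H⁺] + K1K2/[H⁺]²) = 1 / (1 + 10^+1.48 + 10^-1.09)
   = 1 / (1 + 30.200 + 0.081283) = 1/31.281 = 0.03197
[CO2*] = α₀ × DIC = 0.03197 × 3.11 = 0.09942 mmol/L
pCO2 = [CO2*]/KH = 9.942×10^-5 / 3.631×10^-2 = 2740 μatm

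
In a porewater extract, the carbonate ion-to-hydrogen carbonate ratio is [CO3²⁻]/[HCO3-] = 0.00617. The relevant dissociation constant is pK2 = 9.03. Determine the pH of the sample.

From K2 = [H⁺][CO3²⁻]/[HCO3-]:  pH = pK2 + log₁₀([CO3²⁻]/[HCO3-])
log₁₀(0.00617) = -2.210
pH = 9.03 + (-2.210) = 6.82

pH = 6.82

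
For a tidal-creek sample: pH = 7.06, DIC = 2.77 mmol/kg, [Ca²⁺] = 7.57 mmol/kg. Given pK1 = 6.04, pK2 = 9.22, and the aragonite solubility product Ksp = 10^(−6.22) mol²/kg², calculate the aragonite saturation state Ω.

α₂ = 1 / (1 + [H⁺]/K2 + [H⁺]²/(K1K2)) = 1 / (1 + 10^+2.16 + 10^+1.14)
   = 1 / (1 + 144.54 + 13.804) = 1/159.35 = 0.006276
[CO3²⁻] = α₂ × DIC = 0.006276 × 2.77 = 0.01738 mmol/kg = 17.38 μmol/kg
Ksp = 10^(−6.22) = 6.026×10^-7
Ω = [Ca²⁺][CO3²⁻]/Ksp = (7.57×10^-3)(1.738×10^-5) / 6.026×10^-7 = 0.218

Ω = 0.218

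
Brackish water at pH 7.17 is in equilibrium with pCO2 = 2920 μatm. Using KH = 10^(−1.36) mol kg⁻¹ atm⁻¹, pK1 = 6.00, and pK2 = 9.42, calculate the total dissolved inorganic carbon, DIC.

[CO2*] = KH · pCO2 = 10^(−1.36) × 2920×10^-6 = 1.275×10^-4 mol/kg
α₀ = 1/(1 + K1/[H⁺] + K1K2/[H⁺]²) = 1/(1 + 10^+1.17 + 10^-1.08) = 0.06300
DIC = [CO2*]/α₀ = 1.275×10^-4 / 0.06300 = 2.02 mmol/kg

DIC = 2.02 mmol/kg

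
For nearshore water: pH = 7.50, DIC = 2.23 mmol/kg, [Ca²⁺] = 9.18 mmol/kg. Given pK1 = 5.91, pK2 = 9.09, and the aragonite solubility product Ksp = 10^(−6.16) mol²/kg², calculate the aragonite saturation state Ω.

Ω = 0.723

α₂ = 1 / (1 + [H⁺]/K2 + [H⁺]²/(K1K2)) = 1 / (1 + 10^+1.59 + 10^+0.00)
   = 1 / (1 + 38.905 + 1.0000) = 1/40.905 = 0.02445
[CO3²⁻] = α₂ × DIC = 0.02445 × 2.23 = 0.05452 mmol/kg
Ksp = 10^(−6.16) = 6.918×10^-7
Ω = [Ca²⁺][CO3²⁻]/Ksp = (9.18×10^-3)(5.452×10^-5) / 6.918×10^-7 = 0.723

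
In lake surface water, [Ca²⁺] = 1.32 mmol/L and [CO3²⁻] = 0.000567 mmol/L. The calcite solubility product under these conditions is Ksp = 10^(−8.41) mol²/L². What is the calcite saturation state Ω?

Ksp = 10^(−8.41) = 3.890×10^-9
Ω = [Ca²⁺][CO3²⁻]/Ksp = (1.32×10^-3)(0.000567×10^-3) / 3.890×10^-9 = 0.192

Ω = 0.192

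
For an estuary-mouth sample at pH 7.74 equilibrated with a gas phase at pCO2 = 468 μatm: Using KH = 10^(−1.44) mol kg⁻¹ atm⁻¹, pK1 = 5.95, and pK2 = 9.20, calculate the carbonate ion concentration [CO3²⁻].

[CO3²⁻] = 0.0363 mmol/kg

[CO2*] = KH · pCO2 = 10^(−1.44) × 468×10^-6 = 1.699×10^-5 mol/kg
α₀ = 1/(1 + K1/[H⁺] + K1K2/[H⁺]²) = 1/(1 + 10^+1.79 + 10^+0.33) = 0.01543
DIC = [CO2*]/α₀ = 1.699×10^-5 / 0.01543 = 1.101 mmol/kg
[CO3²⁻] = α₂·DIC; α₂ = 0.03299, so [CO3²⁻] = 0.03299 × 1.101 = 0.0363 mmol/kg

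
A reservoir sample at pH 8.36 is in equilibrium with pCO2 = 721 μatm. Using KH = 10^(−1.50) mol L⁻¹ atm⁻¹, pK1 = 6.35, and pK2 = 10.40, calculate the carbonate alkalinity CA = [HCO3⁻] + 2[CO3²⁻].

[CO2*] = KH · pCO2 = 10^(−1.50) × 721×10^-6 = 2.280×10^-5 mol/L
α₀ = 1/(1 + K1/[H⁺] + K1K2/[H⁺]²) = 1/(1 + 10^+2.01 + 10^-0.03) = 0.009591
DIC = [CO2*]/α₀ = 2.280×10^-5 / 0.009591 = 2.377 mmol/L
CA = (α₁ + 2α₂)·DIC = (0.9815 + 2×0.008951) × 2.377 = 2.38 mmol/L

CA = 2.38 mmol/L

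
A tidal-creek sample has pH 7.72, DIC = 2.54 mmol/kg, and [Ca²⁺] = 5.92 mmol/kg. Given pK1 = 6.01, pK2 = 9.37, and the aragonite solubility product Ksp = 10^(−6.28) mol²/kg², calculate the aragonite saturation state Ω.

Ω = 0.616

α₂ = 1 / (1 + [H⁺]/K2 + [H⁺]²/(K1K2)) = 1 / (1 + 10^+1.65 + 10^-0.06)
   = 1 / (1 + 44.668 + 0.87096) = 1/46.539 = 0.02149
[CO3²⁻] = α₂ × DIC = 0.02149 × 2.54 = 0.05458 mmol/kg
Ksp = 10^(−6.28) = 5.248×10^-7
Ω = [Ca²⁺][CO3²⁻]/Ksp = (5.92×10^-3)(5.458×10^-5) / 5.248×10^-7 = 0.616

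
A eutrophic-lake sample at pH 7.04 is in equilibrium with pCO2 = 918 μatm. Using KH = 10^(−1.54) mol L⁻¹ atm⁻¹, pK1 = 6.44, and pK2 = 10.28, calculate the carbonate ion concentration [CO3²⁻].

[CO2*] = KH · pCO2 = 10^(−1.54) × 918×10^-6 = 2.648×10^-5 mol/L
α₀ = 1/(1 + K1/[H⁺] + K1K2/[H⁺]²) = 1/(1 + 10^+0.60 + 10^-2.64) = 0.2007
DIC = [CO2*]/α₀ = 2.648×10^-5 / 0.2007 = 0.1319 mmol/L
[CO3²⁻] = α₂·DIC; α₂ = 0.0004597, so [CO3²⁻] = 0.0004597 × 0.1319 = 6.07×10^-5 mmol/L = 0.0607 μmol/L

[CO3²⁻] = 0.0607 μmol/L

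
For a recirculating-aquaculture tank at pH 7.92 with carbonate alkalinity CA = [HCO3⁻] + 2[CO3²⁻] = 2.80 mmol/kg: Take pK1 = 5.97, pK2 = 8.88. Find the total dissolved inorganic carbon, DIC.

CA = [HCO3⁻] + 2[CO3²⁻] = (α₁ + 2α₂)·DIC
At pH 7.92: [H⁺]/K1 = 10^-1.95 = 0.011220, K2/[H⁺] = 10^-0.96 = 0.10965
α₁ = 1/(1 + 0.011220 + 0.10965) = 1/1.1209 = 0.8922; α₂ = α₁·K2/[H⁺] = 0.09782
α₁ + 2α₂ = 1.0878
DIC = CA / (α₁ + 2α₂) = 2.80 / 1.0878 = 2.57 mmol/kg

DIC = 2.57 mmol/kg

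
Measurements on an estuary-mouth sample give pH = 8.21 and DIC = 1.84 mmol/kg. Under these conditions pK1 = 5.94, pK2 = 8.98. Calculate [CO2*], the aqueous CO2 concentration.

[CO2*] = 8.41 μmol/kg

α₀ = 1 / (1 + K1/[H⁺] + K1K2/[H⁺]²) = 1 / (1 + 10^+2.27 + 10^+1.50)
   = 1 / (1 + 186.21 + 31.623) = 1/218.83 = 0.004570
[CO2*] = α₀ × DIC = 0.004570 × 1.84 = 0.00841 mmol/kg = 8.41 μmol/kg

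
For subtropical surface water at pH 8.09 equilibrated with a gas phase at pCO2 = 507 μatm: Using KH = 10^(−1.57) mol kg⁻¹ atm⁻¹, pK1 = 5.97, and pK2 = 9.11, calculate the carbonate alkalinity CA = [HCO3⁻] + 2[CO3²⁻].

CA = 2.14 mmol/kg

[CO2*] = KH · pCO2 = 10^(−1.57) × 507×10^-6 = 1.365×10^-5 mol/kg
α₀ = 1/(1 + K1/[H⁺] + K1K2/[H⁺]²) = 1/(1 + 10^+2.12 + 10^+1.10) = 0.006877
DIC = [CO2*]/α₀ = 1.365×10^-5 / 0.006877 = 1.984 mmol/kg
CA = (α₁ + 2α₂)·DIC = (0.9065 + 2×0.08657) × 1.984 = 2.14 mmol/kg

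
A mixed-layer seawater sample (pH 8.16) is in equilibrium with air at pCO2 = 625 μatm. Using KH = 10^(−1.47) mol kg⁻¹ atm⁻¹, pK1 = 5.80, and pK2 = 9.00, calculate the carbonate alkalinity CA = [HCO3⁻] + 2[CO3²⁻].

[CO2*] = KH · pCO2 = 10^(−1.47) × 625×10^-6 = 2.118×10^-5 mol/kg
α₀ = 1/(1 + K1/[H⁺] + K1K2/[H⁺]²) = 1/(1 + 10^+2.36 + 10^+1.52) = 0.003799
DIC = [CO2*]/α₀ = 2.118×10^-5 / 0.003799 = 5.574 mmol/kg
CA = (α₁ + 2α₂)·DIC = (0.8704 + 2×0.1258) × 5.574 = 6.25 mmol/kg

CA = 6.25 mmol/kg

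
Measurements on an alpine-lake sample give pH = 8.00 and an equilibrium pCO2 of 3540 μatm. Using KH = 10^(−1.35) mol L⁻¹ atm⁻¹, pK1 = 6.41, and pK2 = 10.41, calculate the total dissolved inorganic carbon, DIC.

[CO2*] = KH · pCO2 = 10^(−1.35) × 3540×10^-6 = 1.581×10^-4 mol/L
α₀ = 1/(1 + K1/[H⁺] + K1K2/[H⁺]²) = 1/(1 + 10^+1.59 + 10^-0.82) = 0.02497
DIC = [CO2*]/α₀ = 1.581×10^-4 / 0.02497 = 6.33 mmol/L

DIC = 6.33 mmol/L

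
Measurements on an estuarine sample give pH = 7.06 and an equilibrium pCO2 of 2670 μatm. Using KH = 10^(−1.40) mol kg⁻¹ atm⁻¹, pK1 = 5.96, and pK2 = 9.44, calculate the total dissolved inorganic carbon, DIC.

[CO2*] = KH · pCO2 = 10^(−1.40) × 2670×10^-6 = 1.063×10^-4 mol/kg
α₀ = 1/(1 + K1/[H⁺] + K1K2/[H⁺]²) = 1/(1 + 10^+1.10 + 10^-1.28) = 0.07330
DIC = [CO2*]/α₀ = 1.063×10^-4 / 0.07330 = 1.45 mmol/kg

DIC = 1.45 mmol/kg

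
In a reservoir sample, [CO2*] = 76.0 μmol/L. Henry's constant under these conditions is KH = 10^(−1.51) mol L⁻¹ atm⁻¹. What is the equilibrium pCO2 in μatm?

KH = 10^(−1.51) = 3.090×10^-2 mol L⁻¹ atm⁻¹
pCO2 = [CO2*]/KH = 76.0×10^-6 / 3.090×10^-2 = 2.46×10^-3 atm = 2460 μatm

pCO2 = 2460 μatm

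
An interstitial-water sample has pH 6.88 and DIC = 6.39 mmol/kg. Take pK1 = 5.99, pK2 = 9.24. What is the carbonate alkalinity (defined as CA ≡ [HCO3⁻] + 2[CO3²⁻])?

CA = 5.69 mmol/kg

CA = [HCO3⁻] + 2[CO3²⁻] = (α₁ + 2α₂)·DIC
At pH 6.88: [H⁺]/K1 = 10^-0.89 = 0.12882, K2/[H⁺] = 10^-2.36 = 0.0043652
α₁ = 1/(1 + 0.12882 + 0.0043652) = 1/1.1332 = 0.8825; α₂ = α₁·K2/[H⁺] = 0.003852
α₁ + 2α₂ = 0.8902
CA = 0.8902 × 6.39 = 5.69 mmol/kg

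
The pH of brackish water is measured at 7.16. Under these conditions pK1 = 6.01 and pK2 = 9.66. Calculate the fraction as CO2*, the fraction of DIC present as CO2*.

α₀ = 0.0659

α₀ = 1 / (1 + K1/[H⁺] + K1K2/[H⁺]²) = 1 / (1 + 10^+1.15 + 10^-1.35)
   = 1 / (1 + 14.125 + 0.044668) = 1/15.170 = 0.06592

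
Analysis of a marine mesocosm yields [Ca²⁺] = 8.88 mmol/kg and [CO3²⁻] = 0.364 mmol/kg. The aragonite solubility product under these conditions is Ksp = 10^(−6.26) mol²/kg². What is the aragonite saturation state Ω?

Ksp = 10^(−6.26) = 5.495×10^-7
Ω = [Ca²⁺][CO3²⁻]/Ksp = (8.88×10^-3)(0.364×10^-3) / 5.495×10^-7 = 5.88

Ω = 5.88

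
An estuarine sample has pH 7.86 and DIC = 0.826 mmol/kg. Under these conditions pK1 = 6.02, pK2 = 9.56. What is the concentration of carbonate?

[CO3²⁻] = 15.9 μmol/kg

α₂ = 1 / (1 + [H⁺]/K2 + [H⁺]²/(K1K2)) = 1 / (1 + 10^+1.70 + 10^-0.14)
   = 1 / (1 + 50.119 + 0.72444) = 1/51.843 = 0.01929
[CO3²⁻] = α₂ × DIC = 0.01929 × 0.826 = 0.0159 mmol/kg = 15.9 μmol/kg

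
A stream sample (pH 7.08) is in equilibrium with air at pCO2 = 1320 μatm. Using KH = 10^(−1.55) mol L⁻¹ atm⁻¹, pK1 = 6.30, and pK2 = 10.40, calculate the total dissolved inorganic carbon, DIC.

[CO2*] = KH · pCO2 = 10^(−1.55) × 1320×10^-6 = 3.720×10^-5 mol/L
α₀ = 1/(1 + K1/[H⁺] + K1K2/[H⁺]²) = 1/(1 + 10^+0.78 + 10^-2.54) = 0.1423
DIC = [CO2*]/α₀ = 3.720×10^-5 / 0.1423 = 0.261 mmol/L

DIC = 0.261 mmol/L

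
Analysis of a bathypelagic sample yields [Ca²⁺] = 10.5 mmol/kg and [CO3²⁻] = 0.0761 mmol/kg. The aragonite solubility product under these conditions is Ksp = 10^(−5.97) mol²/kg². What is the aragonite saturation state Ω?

Ksp = 10^(−5.97) = 1.072×10^-6
Ω = [Ca²⁺][CO3²⁻]/Ksp = (10.5×10^-3)(0.0761×10^-3) / 1.072×10^-6 = 0.746

Ω = 0.746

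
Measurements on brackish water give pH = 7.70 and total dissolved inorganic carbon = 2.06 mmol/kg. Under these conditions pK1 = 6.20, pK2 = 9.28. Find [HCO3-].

[HCO3⁻] = 1.95 mmol/kg

α₁ = 1 / (1 + [H⁺]/K1 + K2/[H⁺]) = 1 / (1 + 10^-1.50 + 10^-1.58)
   = 1 / (1 + 0.031623 + 0.026303) = 1/1.0579 = 0.9452
[HCO3⁻] = α₁ × DIC = 0.9452 × 2.06 = 1.95 mmol/kg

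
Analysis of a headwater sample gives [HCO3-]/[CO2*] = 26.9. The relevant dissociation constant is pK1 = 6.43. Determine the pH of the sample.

From K1 = [H⁺][HCO3-]/[CO2*]:  pH = pK1 + log₁₀([HCO3-]/[CO2*])
log₁₀(26.9) = +1.430
pH = 6.43 + (+1.430) = 7.86

pH = 7.86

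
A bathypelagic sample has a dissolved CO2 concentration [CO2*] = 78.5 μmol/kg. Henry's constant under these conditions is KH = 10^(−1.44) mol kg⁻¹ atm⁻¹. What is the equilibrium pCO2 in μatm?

KH = 10^(−1.44) = 3.631×10^-2 mol kg⁻¹ atm⁻¹
pCO2 = [CO2*]/KH = 78.5×10^-6 / 3.631×10^-2 = 2.16×10^-3 atm = 2160 μatm

pCO2 = 2160 μatm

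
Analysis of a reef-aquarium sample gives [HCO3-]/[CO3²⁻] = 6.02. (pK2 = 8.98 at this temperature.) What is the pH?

pH = 8.20

From K2 = [H⁺][CO3²⁻]/[HCO3-]:  pH = pK2 − log₁₀([HCO3-]/[CO3²⁻])
log₁₀(6.02) = +0.780
pH = 8.98 − (+0.780) = 8.20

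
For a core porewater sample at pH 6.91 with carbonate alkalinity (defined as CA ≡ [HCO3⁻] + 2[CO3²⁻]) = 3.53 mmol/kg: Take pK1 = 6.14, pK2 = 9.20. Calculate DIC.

DIC = 4.11 mmol/kg

CA = [HCO3⁻] + 2[CO3²⁻] = (α₁ + 2α₂)·DIC
At pH 6.91: [H⁺]/K1 = 10^-0.77 = 0.16982, K2/[H⁺] = 10^-2.29 = 0.0051286
α₁ = 1/(1 + 0.16982 + 0.0051286) = 1/1.1750 = 0.8511; α₂ = α₁·K2/[H⁺] = 0.004365
α₁ + 2α₂ = 0.8598
DIC = CA / (α₁ + 2α₂) = 3.53 / 0.8598 = 4.11 mmol/kg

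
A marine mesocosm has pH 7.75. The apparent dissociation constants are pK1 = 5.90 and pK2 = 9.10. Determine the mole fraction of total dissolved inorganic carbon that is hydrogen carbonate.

α₁ = 1 / (1 + [H⁺]/K1 + K2/[H⁺]) = 1 / (1 + 10^-1.85 + 10^-1.35)
   = 1 / (1 + 0.014125 + 0.044668) = 1/1.0588 = 0.9445

α₁ = 0.944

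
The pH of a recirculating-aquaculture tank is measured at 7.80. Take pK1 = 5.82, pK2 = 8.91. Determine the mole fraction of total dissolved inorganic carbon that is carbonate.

α₂ = 1 / (1 + [H⁺]/K2 + [H⁺]²/(K1K2)) = 1 / (1 + 10^+1.11 + 10^-0.87)
   = 1 / (1 + 12.882 + 0.13490) = 1/14.017 = 0.07134

α₂ = 0.0713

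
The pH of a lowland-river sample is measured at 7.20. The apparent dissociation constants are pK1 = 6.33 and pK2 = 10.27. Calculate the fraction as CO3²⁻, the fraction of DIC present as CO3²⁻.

α₂ = 1 / (1 + [H⁺]/K2 + [H⁺]²/(K1K2)) = 1 / (1 + 10^+3.07 + 10^+2.20)
   = 1 / (1 + 1174.9 + 158.49) = 1/1334.4 = 0.0007494

α₂ = 0.000749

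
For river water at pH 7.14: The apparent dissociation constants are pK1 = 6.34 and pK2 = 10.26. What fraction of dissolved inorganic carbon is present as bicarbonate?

α₁ = 1 / (1 + [H⁺]/K1 + K2/[H⁺]) = 1 / (1 + 10^-0.80 + 10^-3.12)
   = 1 / (1 + 0.15849 + 0.00075858) = 1/1.1592 = 0.8626

α₁ = 0.863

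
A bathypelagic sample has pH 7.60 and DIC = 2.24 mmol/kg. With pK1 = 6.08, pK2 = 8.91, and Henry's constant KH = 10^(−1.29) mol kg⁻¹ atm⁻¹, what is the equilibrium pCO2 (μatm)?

pCO2 = 1220 μatm

α₀ = 1 / (1 + K1/[H⁺] + K1K2/[H⁺]²) = 1 / (1 + 10^+1.52 + 10^+0.21)
   = 1 / (1 + 33.113 + 1.6218) = 1/35.735 = 0.02798
[CO2*] = α₀ × DIC = 0.02798 × 2.24 = 0.06268 mmol/kg
pCO2 = [CO2*]/KH = 6.268×10^-5 / 5.129×10^-2 = 1220 μatm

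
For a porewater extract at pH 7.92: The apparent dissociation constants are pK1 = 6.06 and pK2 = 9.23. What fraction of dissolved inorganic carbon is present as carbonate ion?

α₂ = 1 / (1 + [H⁺]/K2 + [H⁺]²/(K1K2)) = 1 / (1 + 10^+1.31 + 10^-0.55)
   = 1 / (1 + 20.417 + 0.28184) = 1/21.699 = 0.04608

α₂ = 0.0461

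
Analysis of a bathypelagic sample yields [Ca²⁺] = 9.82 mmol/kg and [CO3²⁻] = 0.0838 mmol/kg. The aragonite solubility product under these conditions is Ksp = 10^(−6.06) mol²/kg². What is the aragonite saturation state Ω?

Ω = 0.945

Ksp = 10^(−6.06) = 8.710×10^-7
Ω = [Ca²⁺][CO3²⁻]/Ksp = (9.82×10^-3)(0.0838×10^-3) / 8.710×10^-7 = 0.945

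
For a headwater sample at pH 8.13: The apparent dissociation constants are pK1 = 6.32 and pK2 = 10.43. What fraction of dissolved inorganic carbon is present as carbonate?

α₂ = 1 / (1 + [H⁺]/K2 + [H⁺]²/(K1K2)) = 1 / (1 + 10^+2.30 + 10^+0.49)
   = 1 / (1 + 199.53 + 3.0903) = 1/203.62 = 0.004911

α₂ = 0.00491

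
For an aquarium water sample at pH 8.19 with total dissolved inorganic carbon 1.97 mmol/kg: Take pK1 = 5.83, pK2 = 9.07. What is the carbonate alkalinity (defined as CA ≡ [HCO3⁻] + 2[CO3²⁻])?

CA = [HCO3⁻] + 2[CO3²⁻] = (α₁ + 2α₂)·DIC
At pH 8.19: [H⁺]/K1 = 10^-2.36 = 0.0043652, K2/[H⁺] = 10^-0.88 = 0.13183
α₁ = 1/(1 + 0.0043652 + 0.13183) = 1/1.1362 = 0.8801; α₂ = α₁·K2/[H⁺] = 0.1160
α₁ + 2α₂ = 1.1122
CA = 1.1122 × 1.97 = 2.19 mmol/kg

CA = 2.19 mmol/kg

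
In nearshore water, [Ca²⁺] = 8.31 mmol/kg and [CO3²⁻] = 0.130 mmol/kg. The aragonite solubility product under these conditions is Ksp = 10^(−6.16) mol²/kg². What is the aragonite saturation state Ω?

Ksp = 10^(−6.16) = 6.918×10^-7
Ω = [Ca²⁺][CO3²⁻]/Ksp = (8.31×10^-3)(0.130×10^-3) / 6.918×10^-7 = 1.56

Ω = 1.56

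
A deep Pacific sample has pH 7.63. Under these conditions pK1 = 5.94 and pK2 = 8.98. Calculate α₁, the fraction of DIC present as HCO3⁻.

α₁ = 1 / (1 + [H⁺]/K1 + K2/[H⁺]) = 1 / (1 + 10^-1.69 + 10^-1.35)
   = 1 / (1 + 0.020417 + 0.044668) = 1/1.0651 = 0.9389

α₁ = 0.939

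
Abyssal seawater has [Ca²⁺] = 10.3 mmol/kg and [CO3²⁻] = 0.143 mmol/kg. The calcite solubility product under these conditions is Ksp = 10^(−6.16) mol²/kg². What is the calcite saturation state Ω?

Ω = 2.13

Ksp = 10^(−6.16) = 6.918×10^-7
Ω = [Ca²⁺][CO3²⁻]/Ksp = (10.3×10^-3)(0.143×10^-3) / 6.918×10^-7 = 2.13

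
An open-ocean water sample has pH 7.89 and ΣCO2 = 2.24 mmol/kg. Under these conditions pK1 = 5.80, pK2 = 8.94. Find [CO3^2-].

[CO3²⁻] = 0.182 mmol/kg

α₂ = 1 / (1 + [H⁺]/K2 + [H⁺]²/(K1K2)) = 1 / (1 + 10^+1.05 + 10^-1.04)
   = 1 / (1 + 11.220 + 0.091201) = 1/12.311 = 0.08123
[CO3²⁻] = α₂ × DIC = 0.08123 × 2.24 = 0.182 mmol/kg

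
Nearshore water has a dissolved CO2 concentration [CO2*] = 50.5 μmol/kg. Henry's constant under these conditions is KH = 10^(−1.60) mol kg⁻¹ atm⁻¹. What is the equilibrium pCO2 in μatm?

KH = 10^(−1.60) = 2.512×10^-2 mol kg⁻¹ atm⁻¹
pCO2 = [CO2*]/KH = 50.5×10^-6 / 2.512×10^-2 = 2.01×10^-3 atm = 2010 μatm

pCO2 = 2010 μatm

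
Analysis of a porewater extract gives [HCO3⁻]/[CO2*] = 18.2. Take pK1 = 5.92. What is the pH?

From K1 = [H⁺][HCO3⁻]/[CO2*]:  pH = pK1 + log₁₀([HCO3⁻]/[CO2*])
log₁₀(18.2) = +1.260
pH = 5.92 + (+1.260) = 7.18

pH = 7.18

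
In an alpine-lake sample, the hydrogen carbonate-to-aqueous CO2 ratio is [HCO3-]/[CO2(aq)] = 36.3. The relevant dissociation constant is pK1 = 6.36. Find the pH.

pH = 7.92

From K1 = [H⁺][HCO3-]/[CO2(aq)]:  pH = pK1 + log₁₀([HCO3-]/[CO2(aq)])
log₁₀(36.3) = +1.560
pH = 6.36 + (+1.560) = 7.92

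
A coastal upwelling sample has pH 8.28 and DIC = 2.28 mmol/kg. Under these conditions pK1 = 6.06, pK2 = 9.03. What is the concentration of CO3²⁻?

[CO3²⁻] = 0.342 mmol/kg

α₂ = 1 / (1 + [H⁺]/K2 + [H⁺]²/(K1K2)) = 1 / (1 + 10^+0.75 + 10^-1.47)
   = 1 / (1 + 5.6234 + 0.033884) = 1/6.6573 = 0.1502
[CO3²⁻] = α₂ × DIC = 0.1502 × 2.28 = 0.342 mmol/kg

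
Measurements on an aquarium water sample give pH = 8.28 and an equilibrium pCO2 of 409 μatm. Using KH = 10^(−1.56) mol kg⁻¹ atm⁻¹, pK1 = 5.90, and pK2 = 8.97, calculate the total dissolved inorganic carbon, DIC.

[CO2*] = KH · pCO2 = 10^(−1.56) × 409×10^-6 = 1.126×10^-5 mol/kg
α₀ = 1/(1 + K1/[H⁺] + K1K2/[H⁺]²) = 1/(1 + 10^+2.38 + 10^+1.69) = 0.003450
DIC = [CO2*]/α₀ = 1.126×10^-5 / 0.003450 = 3.27 mmol/kg

DIC = 3.27 mmol/kg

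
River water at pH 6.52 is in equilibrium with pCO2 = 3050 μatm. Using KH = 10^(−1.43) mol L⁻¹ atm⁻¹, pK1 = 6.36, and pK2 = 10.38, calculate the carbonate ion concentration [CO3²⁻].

[CO2*] = KH · pCO2 = 10^(−1.43) × 3050×10^-6 = 1.133×10^-4 mol/L
α₀ = 1/(1 + K1/[H⁺] + K1K2/[H⁺]²) = 1/(1 + 10^+0.16 + 10^-3.70) = 0.4089
DIC = [CO2*]/α₀ = 1.133×10^-4 / 0.4089 = 0.2771 mmol/L
[CO3²⁻] = α₂·DIC; α₂ = 8.158×10^-5, so [CO3²⁻] = 8.158×10^-5 × 0.2771 = 2.26×10^-5 mmol/L = 0.0226 μmol/L

[CO3²⁻] = 0.0226 μmol/L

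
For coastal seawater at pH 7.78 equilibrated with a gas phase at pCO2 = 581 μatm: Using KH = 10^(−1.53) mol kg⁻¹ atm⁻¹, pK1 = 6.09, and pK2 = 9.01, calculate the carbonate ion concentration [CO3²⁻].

[CO2*] = KH · pCO2 = 10^(−1.53) × 581×10^-6 = 1.715×10^-5 mol/kg
α₀ = 1/(1 + K1/[H⁺] + K1K2/[H⁺]²) = 1/(1 + 10^+1.69 + 10^+0.46) = 0.01892
DIC = [CO2*]/α₀ = 1.715×10^-5 / 0.01892 = 0.9064 mmol/kg
[CO3²⁻] = α₂·DIC; α₂ = 0.05456, so [CO3²⁻] = 0.05456 × 0.9064 = 0.0495 mmol/kg

[CO3²⁻] = 0.0495 mmol/kg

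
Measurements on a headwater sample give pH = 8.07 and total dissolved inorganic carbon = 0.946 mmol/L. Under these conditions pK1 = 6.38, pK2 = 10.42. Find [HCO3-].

[HCO3⁻] = 0.923 mmol/L

α₁ = 1 / (1 + [H⁺]/K1 + K2/[H⁺]) = 1 / (1 + 10^-1.69 + 10^-2.35)
   = 1 / (1 + 0.020417 + 0.0044668) = 1/1.0249 = 0.9757
[HCO3⁻] = α₁ × DIC = 0.9757 × 0.946 = 0.923 mmol/L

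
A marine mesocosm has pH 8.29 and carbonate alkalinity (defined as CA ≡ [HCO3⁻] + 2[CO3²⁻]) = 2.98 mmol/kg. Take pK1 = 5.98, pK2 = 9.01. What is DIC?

DIC = 2.58 mmol/kg

CA = [HCO3⁻] + 2[CO3²⁻] = (α₁ + 2α₂)·DIC
At pH 8.29: [H⁺]/K1 = 10^-2.31 = 0.0048978, K2/[H⁺] = 10^-0.72 = 0.19055
α₁ = 1/(1 + 0.0048978 + 0.19055) = 1/1.1954 = 0.8365; α₂ = α₁·K2/[H⁺] = 0.1594
α₁ + 2α₂ = 1.1553
DIC = CA / (α₁ + 2α₂) = 2.98 / 1.1553 = 2.58 mmol/kg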